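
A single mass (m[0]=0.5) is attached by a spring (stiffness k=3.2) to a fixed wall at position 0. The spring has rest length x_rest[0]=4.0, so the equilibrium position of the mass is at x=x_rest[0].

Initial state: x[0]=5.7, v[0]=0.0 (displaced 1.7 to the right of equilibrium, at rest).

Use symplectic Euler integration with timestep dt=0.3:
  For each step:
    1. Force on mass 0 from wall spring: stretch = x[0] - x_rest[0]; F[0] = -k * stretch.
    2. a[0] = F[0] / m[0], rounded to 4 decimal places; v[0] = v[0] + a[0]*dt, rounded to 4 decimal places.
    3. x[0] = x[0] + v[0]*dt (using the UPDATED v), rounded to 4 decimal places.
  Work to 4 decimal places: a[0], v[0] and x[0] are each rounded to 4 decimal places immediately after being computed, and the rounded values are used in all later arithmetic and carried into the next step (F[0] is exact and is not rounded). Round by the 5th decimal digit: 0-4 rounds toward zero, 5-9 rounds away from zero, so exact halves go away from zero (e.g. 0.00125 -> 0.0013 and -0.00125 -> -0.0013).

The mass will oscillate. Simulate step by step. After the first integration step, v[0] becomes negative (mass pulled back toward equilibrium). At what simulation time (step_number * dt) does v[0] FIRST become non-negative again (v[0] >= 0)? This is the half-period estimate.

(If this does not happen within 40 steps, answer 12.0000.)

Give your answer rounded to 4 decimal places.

Step 0: x=[5.7000] v=[0.0000]
Step 1: x=[4.7208] v=[-3.2640]
Step 2: x=[3.3264] v=[-4.6479]
Step 3: x=[2.3200] v=[-3.3546]
Step 4: x=[2.2813] v=[-0.1290]
Step 5: x=[3.2326] v=[3.1709]
First v>=0 after going negative at step 5, time=1.5000

Answer: 1.5000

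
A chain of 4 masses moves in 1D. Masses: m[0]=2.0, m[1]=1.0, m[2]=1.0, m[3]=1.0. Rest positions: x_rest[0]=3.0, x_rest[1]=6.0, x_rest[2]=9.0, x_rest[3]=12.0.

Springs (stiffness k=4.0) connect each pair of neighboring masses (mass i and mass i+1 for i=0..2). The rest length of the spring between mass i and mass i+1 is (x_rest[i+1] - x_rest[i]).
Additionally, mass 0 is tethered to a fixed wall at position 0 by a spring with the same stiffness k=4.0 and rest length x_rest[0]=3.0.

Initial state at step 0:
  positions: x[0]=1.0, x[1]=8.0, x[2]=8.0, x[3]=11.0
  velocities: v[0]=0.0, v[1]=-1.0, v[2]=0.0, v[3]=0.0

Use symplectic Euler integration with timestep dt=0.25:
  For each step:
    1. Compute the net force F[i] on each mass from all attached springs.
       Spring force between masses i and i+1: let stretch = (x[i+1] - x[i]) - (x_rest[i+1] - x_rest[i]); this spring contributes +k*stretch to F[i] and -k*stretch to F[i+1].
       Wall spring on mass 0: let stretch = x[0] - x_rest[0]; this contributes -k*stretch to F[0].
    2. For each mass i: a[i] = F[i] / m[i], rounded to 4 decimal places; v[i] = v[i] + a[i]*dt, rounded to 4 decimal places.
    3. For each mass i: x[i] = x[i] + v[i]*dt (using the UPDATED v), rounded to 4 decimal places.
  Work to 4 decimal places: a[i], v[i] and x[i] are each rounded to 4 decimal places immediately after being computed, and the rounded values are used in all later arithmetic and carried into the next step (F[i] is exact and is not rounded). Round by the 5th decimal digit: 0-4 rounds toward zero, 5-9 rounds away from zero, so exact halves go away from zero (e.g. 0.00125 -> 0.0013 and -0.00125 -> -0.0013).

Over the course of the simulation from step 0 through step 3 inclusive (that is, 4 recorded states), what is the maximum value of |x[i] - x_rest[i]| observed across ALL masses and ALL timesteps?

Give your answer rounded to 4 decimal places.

Step 0: x=[1.0000 8.0000 8.0000 11.0000] v=[0.0000 -1.0000 0.0000 0.0000]
Step 1: x=[1.7500 6.0000 8.7500 11.0000] v=[3.0000 -8.0000 3.0000 0.0000]
Step 2: x=[2.8125 3.6250 9.3750 11.1875] v=[4.2500 -9.5000 2.5000 0.7500]
Step 3: x=[3.6250 2.4844 9.0156 11.6719] v=[3.2500 -4.5625 -1.4375 1.9375]
Max displacement = 3.5156

Answer: 3.5156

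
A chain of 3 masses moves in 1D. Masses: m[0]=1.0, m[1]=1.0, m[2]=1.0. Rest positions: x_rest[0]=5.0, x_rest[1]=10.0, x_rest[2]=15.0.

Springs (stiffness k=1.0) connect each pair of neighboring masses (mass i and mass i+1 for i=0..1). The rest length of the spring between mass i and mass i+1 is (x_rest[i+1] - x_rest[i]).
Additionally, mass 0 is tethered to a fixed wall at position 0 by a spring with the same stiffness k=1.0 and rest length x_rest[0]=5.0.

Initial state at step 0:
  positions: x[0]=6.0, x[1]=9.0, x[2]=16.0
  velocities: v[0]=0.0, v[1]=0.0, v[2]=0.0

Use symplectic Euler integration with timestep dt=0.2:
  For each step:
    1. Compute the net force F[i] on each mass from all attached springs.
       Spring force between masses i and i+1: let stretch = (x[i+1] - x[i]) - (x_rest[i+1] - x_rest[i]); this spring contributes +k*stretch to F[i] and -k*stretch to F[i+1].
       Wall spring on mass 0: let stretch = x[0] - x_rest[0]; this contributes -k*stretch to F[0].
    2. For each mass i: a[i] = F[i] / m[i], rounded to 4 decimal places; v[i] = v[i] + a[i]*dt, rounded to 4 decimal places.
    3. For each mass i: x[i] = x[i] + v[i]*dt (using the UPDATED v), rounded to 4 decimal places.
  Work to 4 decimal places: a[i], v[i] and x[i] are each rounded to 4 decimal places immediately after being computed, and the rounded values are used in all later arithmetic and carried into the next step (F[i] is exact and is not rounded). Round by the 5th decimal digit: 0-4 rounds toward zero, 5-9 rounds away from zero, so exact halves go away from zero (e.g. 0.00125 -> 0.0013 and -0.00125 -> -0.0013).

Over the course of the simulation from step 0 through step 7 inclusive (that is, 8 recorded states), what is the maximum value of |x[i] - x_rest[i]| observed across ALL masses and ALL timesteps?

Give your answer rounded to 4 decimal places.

Step 0: x=[6.0000 9.0000 16.0000] v=[0.0000 0.0000 0.0000]
Step 1: x=[5.8800 9.1600 15.9200] v=[-0.6000 0.8000 -0.4000]
Step 2: x=[5.6560 9.4592 15.7696] v=[-1.1200 1.4960 -0.7520]
Step 3: x=[5.3579 9.8587 15.5668] v=[-1.4906 1.9974 -1.0141]
Step 4: x=[5.0255 10.3065 15.3357] v=[-1.6620 2.2389 -1.1557]
Step 5: x=[4.7033 10.7442 15.1034] v=[-1.6109 2.1885 -1.1615]
Step 6: x=[4.4346 11.1146 14.8967] v=[-1.3434 1.8522 -1.0333]
Step 7: x=[4.2557 11.3691 14.7388] v=[-0.8943 1.2726 -0.7897]
Max displacement = 1.3691

Answer: 1.3691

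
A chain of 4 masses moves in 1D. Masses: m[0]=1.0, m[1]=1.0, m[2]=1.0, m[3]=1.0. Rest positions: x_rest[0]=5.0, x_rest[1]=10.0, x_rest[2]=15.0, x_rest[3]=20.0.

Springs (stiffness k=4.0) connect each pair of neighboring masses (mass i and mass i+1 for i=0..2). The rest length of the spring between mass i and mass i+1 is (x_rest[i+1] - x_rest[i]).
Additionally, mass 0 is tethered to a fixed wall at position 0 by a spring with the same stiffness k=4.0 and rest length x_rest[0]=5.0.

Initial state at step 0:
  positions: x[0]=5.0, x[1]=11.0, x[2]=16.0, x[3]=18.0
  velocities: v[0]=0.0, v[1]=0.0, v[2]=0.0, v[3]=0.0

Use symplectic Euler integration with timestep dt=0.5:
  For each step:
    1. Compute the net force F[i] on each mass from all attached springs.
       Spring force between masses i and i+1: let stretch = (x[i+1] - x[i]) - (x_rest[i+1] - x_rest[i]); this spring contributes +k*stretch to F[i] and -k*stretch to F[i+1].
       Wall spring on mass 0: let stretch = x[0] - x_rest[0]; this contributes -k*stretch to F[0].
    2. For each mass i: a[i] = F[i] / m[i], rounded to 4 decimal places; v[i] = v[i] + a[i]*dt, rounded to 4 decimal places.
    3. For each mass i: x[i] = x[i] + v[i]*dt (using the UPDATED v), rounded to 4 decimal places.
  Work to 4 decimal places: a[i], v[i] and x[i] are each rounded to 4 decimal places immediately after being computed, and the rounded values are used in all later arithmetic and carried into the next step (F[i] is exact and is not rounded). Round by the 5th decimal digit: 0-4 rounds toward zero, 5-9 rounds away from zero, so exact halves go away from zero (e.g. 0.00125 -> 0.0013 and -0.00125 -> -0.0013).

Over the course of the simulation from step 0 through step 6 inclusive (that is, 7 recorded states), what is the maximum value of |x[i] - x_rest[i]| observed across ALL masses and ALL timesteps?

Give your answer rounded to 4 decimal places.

Step 0: x=[5.0000 11.0000 16.0000 18.0000] v=[0.0000 0.0000 0.0000 0.0000]
Step 1: x=[6.0000 10.0000 13.0000 21.0000] v=[2.0000 -2.0000 -6.0000 6.0000]
Step 2: x=[5.0000 8.0000 15.0000 21.0000] v=[-2.0000 -4.0000 4.0000 0.0000]
Step 3: x=[2.0000 10.0000 16.0000 20.0000] v=[-6.0000 4.0000 2.0000 -2.0000]
Step 4: x=[5.0000 10.0000 15.0000 20.0000] v=[6.0000 0.0000 -2.0000 0.0000]
Step 5: x=[8.0000 10.0000 14.0000 20.0000] v=[6.0000 0.0000 -2.0000 0.0000]
Step 6: x=[5.0000 12.0000 15.0000 19.0000] v=[-6.0000 4.0000 2.0000 -2.0000]
Max displacement = 3.0000

Answer: 3.0000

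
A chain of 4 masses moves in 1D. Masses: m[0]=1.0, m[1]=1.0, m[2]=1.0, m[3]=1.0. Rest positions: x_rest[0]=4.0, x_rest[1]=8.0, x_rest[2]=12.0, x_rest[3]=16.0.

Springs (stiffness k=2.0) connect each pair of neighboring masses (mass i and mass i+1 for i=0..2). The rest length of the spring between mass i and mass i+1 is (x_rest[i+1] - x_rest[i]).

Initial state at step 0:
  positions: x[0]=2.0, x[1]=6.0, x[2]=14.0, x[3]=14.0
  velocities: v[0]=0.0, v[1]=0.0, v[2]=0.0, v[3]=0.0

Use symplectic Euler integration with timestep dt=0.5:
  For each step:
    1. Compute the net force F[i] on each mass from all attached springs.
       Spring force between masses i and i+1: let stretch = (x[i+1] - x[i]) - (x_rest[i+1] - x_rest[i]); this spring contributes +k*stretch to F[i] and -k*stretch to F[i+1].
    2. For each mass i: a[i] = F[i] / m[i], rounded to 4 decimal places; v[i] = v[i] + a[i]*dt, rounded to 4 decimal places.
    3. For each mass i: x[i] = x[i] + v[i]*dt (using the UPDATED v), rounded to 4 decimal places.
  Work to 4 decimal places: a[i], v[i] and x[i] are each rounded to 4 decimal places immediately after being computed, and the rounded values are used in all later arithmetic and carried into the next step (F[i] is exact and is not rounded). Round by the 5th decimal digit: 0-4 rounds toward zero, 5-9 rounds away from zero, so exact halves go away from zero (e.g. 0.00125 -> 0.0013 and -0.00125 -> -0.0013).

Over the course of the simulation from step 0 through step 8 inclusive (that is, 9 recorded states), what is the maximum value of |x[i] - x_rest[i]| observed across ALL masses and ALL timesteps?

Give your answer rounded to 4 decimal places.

Step 0: x=[2.0000 6.0000 14.0000 14.0000] v=[0.0000 0.0000 0.0000 0.0000]
Step 1: x=[2.0000 8.0000 10.0000 16.0000] v=[0.0000 4.0000 -8.0000 4.0000]
Step 2: x=[3.0000 8.0000 8.0000 17.0000] v=[2.0000 0.0000 -4.0000 2.0000]
Step 3: x=[4.5000 5.5000 10.5000 15.5000] v=[3.0000 -5.0000 5.0000 -3.0000]
Step 4: x=[4.5000 5.0000 13.0000 13.5000] v=[0.0000 -1.0000 5.0000 -4.0000]
Step 5: x=[2.7500 8.2500 11.7500 13.2500] v=[-3.5000 6.5000 -2.5000 -0.5000]
Step 6: x=[1.7500 10.5000 9.5000 14.2500] v=[-2.0000 4.5000 -4.5000 2.0000]
Step 7: x=[3.1250 7.8750 10.1250 14.8750] v=[2.7500 -5.2500 1.2500 1.2500]
Step 8: x=[4.8750 4.0000 12.0000 15.1250] v=[3.5000 -7.7500 3.7500 0.5000]
Max displacement = 4.0000

Answer: 4.0000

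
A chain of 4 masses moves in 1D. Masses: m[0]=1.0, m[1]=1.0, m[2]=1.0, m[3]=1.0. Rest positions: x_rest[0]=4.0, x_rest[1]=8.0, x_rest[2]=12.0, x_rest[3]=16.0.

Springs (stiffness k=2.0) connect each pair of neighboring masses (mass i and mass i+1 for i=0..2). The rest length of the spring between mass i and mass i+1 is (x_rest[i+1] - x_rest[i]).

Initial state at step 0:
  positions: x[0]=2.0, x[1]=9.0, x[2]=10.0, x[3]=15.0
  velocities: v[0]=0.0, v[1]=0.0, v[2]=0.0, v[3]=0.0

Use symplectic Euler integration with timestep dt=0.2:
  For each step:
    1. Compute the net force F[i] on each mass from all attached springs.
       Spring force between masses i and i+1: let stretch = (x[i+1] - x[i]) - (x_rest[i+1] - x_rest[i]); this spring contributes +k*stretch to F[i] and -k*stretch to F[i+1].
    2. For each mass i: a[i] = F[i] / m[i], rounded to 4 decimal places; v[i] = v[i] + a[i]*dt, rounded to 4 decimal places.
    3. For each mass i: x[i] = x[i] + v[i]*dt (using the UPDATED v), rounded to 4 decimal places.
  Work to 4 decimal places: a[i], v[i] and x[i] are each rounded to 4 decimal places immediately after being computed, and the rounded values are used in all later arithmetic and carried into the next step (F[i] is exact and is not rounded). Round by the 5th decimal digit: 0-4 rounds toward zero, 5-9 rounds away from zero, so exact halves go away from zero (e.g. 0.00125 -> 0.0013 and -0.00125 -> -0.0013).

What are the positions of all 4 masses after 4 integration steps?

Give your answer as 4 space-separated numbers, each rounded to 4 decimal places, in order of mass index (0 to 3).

Step 0: x=[2.0000 9.0000 10.0000 15.0000] v=[0.0000 0.0000 0.0000 0.0000]
Step 1: x=[2.2400 8.5200 10.3200 14.9200] v=[1.2000 -2.4000 1.6000 -0.4000]
Step 2: x=[2.6624 7.6816 10.8640 14.7920] v=[2.1120 -4.1920 2.7200 -0.6400]
Step 3: x=[3.1663 6.6963 11.4676 14.6698] v=[2.5197 -4.9267 3.0182 -0.6112]
Step 4: x=[3.6326 5.8103 11.9457 14.6114] v=[2.3317 -4.4302 2.3906 -0.2921]

Answer: 3.6326 5.8103 11.9457 14.6114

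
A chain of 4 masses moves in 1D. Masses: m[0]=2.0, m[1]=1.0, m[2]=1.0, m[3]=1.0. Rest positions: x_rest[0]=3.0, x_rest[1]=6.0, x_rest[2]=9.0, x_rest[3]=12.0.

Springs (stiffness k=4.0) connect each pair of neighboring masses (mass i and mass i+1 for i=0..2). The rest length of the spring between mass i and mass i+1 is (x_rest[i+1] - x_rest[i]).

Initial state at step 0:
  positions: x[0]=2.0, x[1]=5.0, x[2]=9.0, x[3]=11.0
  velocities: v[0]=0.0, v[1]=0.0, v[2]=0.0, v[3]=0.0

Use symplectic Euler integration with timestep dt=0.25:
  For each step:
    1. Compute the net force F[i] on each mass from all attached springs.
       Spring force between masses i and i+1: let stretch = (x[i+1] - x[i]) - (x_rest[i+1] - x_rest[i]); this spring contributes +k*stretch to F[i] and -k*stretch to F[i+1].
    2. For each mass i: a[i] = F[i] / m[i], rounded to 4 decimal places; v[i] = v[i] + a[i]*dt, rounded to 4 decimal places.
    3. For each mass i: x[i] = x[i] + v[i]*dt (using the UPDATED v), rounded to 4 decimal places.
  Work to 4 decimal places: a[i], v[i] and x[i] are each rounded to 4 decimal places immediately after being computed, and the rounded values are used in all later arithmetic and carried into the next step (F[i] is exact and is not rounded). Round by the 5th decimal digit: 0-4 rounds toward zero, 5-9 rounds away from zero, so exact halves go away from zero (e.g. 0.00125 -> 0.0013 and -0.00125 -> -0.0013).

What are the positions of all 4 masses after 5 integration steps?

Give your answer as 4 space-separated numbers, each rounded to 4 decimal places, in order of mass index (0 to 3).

Answer: 2.3753 4.7436 8.2781 11.2280

Derivation:
Step 0: x=[2.0000 5.0000 9.0000 11.0000] v=[0.0000 0.0000 0.0000 0.0000]
Step 1: x=[2.0000 5.2500 8.5000 11.2500] v=[0.0000 1.0000 -2.0000 1.0000]
Step 2: x=[2.0313 5.5000 7.8750 11.5625] v=[0.1250 1.0000 -2.5000 1.2500]
Step 3: x=[2.1212 5.4766 7.5781 11.7031] v=[0.3594 -0.0937 -1.1875 0.5625]
Step 4: x=[2.2555 5.1397 7.7871 11.5625] v=[0.5371 -1.3476 0.8360 -0.5625]
Step 5: x=[2.3753 4.7436 8.2781 11.2280] v=[0.4792 -1.5844 1.9640 -1.3379]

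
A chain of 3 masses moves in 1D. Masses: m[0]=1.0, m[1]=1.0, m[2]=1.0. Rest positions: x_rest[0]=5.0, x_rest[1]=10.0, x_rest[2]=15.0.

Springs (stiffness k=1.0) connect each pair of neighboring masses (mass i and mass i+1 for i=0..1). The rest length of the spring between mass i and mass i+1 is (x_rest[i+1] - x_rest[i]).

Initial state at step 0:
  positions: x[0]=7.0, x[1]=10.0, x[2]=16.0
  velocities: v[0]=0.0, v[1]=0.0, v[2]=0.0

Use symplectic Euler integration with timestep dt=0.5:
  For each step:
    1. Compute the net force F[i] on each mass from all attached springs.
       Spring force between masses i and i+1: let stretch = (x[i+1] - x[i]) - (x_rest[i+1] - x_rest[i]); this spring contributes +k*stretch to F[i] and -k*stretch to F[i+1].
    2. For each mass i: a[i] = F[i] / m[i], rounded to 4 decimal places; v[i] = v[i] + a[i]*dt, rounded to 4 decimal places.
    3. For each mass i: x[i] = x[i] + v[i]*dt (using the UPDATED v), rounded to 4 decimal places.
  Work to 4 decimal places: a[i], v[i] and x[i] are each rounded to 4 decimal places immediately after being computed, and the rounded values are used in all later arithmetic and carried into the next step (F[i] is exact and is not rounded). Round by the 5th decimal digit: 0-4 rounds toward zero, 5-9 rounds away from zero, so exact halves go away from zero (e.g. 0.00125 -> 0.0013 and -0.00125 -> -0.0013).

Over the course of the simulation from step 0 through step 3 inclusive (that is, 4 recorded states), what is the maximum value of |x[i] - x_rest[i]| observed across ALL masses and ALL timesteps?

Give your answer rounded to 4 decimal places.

Answer: 2.1094

Derivation:
Step 0: x=[7.0000 10.0000 16.0000] v=[0.0000 0.0000 0.0000]
Step 1: x=[6.5000 10.7500 15.7500] v=[-1.0000 1.5000 -0.5000]
Step 2: x=[5.8125 11.6875 15.5000] v=[-1.3750 1.8750 -0.5000]
Step 3: x=[5.3438 12.1094 15.5469] v=[-0.9375 0.8438 0.0938]
Max displacement = 2.1094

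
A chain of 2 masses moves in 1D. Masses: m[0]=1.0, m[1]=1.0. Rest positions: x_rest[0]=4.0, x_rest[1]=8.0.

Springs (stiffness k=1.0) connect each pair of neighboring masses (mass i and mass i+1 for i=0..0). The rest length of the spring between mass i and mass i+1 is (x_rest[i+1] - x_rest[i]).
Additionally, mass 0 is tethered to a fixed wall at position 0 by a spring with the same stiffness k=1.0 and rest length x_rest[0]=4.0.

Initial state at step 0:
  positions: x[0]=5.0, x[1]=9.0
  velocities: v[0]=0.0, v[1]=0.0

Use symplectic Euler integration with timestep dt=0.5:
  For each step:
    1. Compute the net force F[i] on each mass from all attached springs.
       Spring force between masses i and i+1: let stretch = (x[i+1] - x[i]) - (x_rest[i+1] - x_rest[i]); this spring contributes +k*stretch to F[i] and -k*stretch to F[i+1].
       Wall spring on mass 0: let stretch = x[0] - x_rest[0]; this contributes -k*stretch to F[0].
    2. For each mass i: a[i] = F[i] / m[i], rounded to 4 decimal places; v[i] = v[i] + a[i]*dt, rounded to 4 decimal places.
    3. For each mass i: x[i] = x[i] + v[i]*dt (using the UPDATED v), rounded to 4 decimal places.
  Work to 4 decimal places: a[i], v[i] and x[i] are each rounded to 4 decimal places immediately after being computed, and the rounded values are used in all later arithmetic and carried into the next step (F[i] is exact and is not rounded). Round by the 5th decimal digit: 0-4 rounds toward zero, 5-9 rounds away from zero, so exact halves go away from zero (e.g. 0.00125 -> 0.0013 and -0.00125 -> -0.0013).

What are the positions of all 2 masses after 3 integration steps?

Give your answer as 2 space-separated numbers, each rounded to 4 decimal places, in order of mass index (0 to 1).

Answer: 4.0469 8.7344

Derivation:
Step 0: x=[5.0000 9.0000] v=[0.0000 0.0000]
Step 1: x=[4.7500 9.0000] v=[-0.5000 0.0000]
Step 2: x=[4.3750 8.9375] v=[-0.7500 -0.1250]
Step 3: x=[4.0469 8.7344] v=[-0.6563 -0.4063]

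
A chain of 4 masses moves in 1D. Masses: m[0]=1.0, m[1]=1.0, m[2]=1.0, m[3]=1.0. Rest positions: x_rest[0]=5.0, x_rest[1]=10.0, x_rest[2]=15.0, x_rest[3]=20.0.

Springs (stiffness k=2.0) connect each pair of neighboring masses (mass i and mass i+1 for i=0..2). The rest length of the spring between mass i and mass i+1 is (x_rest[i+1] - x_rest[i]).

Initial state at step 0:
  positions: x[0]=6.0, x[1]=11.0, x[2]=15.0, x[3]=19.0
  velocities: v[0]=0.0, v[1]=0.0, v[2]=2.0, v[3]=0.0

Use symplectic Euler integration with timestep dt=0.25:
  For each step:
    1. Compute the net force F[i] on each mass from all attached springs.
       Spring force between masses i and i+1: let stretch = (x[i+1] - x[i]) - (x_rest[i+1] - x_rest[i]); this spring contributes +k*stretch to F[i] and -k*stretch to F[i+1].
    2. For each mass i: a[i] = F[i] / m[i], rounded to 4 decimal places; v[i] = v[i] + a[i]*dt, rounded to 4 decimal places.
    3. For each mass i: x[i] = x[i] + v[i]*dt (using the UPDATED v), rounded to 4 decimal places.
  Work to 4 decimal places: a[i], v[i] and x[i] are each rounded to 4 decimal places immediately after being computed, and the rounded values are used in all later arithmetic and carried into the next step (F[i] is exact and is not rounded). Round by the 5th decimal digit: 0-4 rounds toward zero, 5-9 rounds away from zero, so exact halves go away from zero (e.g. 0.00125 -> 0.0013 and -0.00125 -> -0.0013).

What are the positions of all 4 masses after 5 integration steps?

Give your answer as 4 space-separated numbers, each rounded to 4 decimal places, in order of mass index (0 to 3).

Step 0: x=[6.0000 11.0000 15.0000 19.0000] v=[0.0000 0.0000 2.0000 0.0000]
Step 1: x=[6.0000 10.8750 15.5000 19.1250] v=[0.0000 -0.5000 2.0000 0.5000]
Step 2: x=[5.9844 10.7188 15.8750 19.4219] v=[-0.0625 -0.6250 1.5000 1.1875]
Step 3: x=[5.9356 10.6153 16.0489 19.9004] v=[-0.1953 -0.4141 0.6954 1.9141]
Step 4: x=[5.8467 10.6060 16.0250 20.5225] v=[-0.3555 -0.0372 -0.0957 2.4884]
Step 5: x=[5.7277 10.6792 15.8859 21.2074] v=[-0.4759 0.2927 -0.5565 2.7397]

Answer: 5.7277 10.6792 15.8859 21.2074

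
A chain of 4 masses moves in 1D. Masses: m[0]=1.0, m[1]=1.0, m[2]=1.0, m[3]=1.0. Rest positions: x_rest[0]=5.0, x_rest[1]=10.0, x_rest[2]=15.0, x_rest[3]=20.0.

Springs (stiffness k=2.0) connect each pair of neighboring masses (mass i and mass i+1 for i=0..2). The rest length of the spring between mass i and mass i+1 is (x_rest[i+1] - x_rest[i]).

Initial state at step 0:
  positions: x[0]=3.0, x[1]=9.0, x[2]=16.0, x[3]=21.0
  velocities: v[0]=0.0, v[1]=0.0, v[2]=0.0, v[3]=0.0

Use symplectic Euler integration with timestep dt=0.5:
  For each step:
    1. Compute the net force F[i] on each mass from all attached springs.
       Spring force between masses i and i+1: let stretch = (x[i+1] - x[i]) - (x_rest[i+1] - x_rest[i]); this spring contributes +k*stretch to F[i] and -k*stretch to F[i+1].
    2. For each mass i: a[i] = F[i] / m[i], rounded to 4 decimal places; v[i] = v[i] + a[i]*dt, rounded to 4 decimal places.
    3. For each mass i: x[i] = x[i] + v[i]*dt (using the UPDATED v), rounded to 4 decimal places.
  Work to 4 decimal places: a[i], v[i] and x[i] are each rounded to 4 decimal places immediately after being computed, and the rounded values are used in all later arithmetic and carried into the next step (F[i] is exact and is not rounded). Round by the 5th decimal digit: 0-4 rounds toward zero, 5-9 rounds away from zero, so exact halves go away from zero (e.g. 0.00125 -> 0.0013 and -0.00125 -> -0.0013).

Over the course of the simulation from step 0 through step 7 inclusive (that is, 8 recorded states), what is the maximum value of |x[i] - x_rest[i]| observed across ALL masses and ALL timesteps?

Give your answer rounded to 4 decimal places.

Step 0: x=[3.0000 9.0000 16.0000 21.0000] v=[0.0000 0.0000 0.0000 0.0000]
Step 1: x=[3.5000 9.5000 15.0000 21.0000] v=[1.0000 1.0000 -2.0000 0.0000]
Step 2: x=[4.5000 9.7500 14.2500 20.5000] v=[2.0000 0.5000 -1.5000 -1.0000]
Step 3: x=[5.6250 9.6250 14.3750 19.3750] v=[2.2500 -0.2500 0.2500 -2.2500]
Step 4: x=[6.2500 9.8750 14.6250 18.2500] v=[1.2500 0.5000 0.5000 -2.2500]
Step 5: x=[6.1875 10.6875 14.3125 17.8125] v=[-0.1250 1.6250 -0.6250 -0.8750]
Step 6: x=[5.8750 11.0625 13.9375 18.1250] v=[-0.6250 0.7500 -0.7500 0.6250]
Step 7: x=[5.6563 10.2813 14.2188 18.8438] v=[-0.4375 -1.5625 0.5625 1.4375]
Max displacement = 2.1875

Answer: 2.1875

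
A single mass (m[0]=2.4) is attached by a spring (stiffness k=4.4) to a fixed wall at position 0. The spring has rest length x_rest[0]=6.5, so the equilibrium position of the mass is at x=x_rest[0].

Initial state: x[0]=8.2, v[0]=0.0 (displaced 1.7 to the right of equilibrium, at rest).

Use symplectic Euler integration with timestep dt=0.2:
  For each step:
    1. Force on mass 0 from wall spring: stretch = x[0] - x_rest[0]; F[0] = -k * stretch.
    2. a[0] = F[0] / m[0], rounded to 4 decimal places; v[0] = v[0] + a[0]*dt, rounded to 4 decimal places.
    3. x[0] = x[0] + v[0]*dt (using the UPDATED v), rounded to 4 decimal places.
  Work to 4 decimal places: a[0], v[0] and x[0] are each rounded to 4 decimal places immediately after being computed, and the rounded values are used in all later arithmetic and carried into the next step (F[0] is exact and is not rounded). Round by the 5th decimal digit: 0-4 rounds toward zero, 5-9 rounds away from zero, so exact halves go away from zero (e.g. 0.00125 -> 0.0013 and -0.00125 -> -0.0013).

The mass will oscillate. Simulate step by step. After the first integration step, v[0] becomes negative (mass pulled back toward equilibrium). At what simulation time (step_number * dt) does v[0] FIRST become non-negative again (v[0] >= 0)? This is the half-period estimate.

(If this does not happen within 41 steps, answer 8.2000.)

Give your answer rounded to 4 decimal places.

Answer: 2.4000

Derivation:
Step 0: x=[8.2000] v=[0.0000]
Step 1: x=[8.0753] v=[-0.6233]
Step 2: x=[7.8351] v=[-1.2009]
Step 3: x=[7.4970] v=[-1.6904]
Step 4: x=[7.0858] v=[-2.0560]
Step 5: x=[6.6316] v=[-2.2708]
Step 6: x=[6.1678] v=[-2.3191]
Step 7: x=[5.7283] v=[-2.1973]
Step 8: x=[5.3454] v=[-1.9143]
Step 9: x=[5.0472] v=[-1.4909]
Step 10: x=[4.8556] v=[-0.9582]
Step 11: x=[4.7845] v=[-0.3553]
Step 12: x=[4.8392] v=[0.2737]
First v>=0 after going negative at step 12, time=2.4000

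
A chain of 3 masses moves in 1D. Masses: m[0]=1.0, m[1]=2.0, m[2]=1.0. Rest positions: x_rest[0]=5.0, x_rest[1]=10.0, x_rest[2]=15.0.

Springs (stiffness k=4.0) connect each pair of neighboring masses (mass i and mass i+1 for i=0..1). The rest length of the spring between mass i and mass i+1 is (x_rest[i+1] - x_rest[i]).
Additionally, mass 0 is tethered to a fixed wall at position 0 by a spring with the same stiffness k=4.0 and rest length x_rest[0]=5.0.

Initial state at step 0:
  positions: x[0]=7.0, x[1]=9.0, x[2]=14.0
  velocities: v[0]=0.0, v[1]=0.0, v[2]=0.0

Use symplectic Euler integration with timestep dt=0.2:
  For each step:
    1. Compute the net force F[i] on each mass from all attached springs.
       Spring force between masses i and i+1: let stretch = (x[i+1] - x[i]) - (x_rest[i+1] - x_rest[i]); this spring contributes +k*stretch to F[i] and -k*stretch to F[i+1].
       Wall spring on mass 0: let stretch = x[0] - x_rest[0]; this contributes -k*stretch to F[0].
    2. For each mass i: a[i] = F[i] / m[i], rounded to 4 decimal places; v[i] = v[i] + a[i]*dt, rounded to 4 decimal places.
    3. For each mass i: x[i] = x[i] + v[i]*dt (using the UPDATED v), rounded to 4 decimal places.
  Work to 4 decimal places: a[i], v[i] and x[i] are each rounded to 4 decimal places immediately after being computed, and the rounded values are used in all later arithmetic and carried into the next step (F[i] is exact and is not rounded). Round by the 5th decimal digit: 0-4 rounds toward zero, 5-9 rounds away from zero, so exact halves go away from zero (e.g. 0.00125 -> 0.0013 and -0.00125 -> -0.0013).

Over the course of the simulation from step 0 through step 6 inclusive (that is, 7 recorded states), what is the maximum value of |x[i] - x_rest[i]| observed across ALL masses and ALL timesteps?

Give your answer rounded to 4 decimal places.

Step 0: x=[7.0000 9.0000 14.0000] v=[0.0000 0.0000 0.0000]
Step 1: x=[6.2000 9.2400 14.0000] v=[-4.0000 1.2000 0.0000]
Step 2: x=[4.8944 9.6176 14.0384] v=[-6.5280 1.8880 0.1920]
Step 3: x=[3.5614 9.9710 14.1695] v=[-6.6650 1.7670 0.6554]
Step 4: x=[2.6841 10.1475 14.4288] v=[-4.3864 0.8826 1.2966]
Step 5: x=[2.5715 10.0695 14.8031] v=[-0.5630 -0.3902 1.8716]
Step 6: x=[3.2471 9.7703 15.2200] v=[3.3782 -1.4960 2.0847]
Max displacement = 2.4285

Answer: 2.4285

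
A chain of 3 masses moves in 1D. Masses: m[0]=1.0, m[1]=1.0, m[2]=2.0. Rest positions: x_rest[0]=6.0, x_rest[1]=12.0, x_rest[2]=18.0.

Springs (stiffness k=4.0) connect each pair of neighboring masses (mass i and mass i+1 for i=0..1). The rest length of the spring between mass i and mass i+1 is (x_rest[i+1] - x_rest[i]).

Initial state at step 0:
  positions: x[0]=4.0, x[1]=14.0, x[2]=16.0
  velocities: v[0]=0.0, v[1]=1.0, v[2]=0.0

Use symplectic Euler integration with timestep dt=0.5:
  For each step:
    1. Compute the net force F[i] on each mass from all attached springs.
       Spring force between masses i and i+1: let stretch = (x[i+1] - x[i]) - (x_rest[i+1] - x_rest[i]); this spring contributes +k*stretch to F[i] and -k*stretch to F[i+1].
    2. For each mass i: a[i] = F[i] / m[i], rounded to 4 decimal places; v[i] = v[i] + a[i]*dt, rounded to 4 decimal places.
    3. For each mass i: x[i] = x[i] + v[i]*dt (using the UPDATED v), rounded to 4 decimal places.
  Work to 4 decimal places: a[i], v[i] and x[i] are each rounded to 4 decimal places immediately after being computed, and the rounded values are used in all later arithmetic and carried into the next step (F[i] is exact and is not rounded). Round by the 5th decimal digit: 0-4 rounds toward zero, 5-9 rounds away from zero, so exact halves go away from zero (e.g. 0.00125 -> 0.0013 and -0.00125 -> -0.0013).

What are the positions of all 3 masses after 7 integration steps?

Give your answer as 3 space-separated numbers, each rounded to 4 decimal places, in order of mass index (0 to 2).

Answer: 8.0313 9.2969 18.0860

Derivation:
Step 0: x=[4.0000 14.0000 16.0000] v=[0.0000 1.0000 0.0000]
Step 1: x=[8.0000 6.5000 18.0000] v=[8.0000 -15.0000 4.0000]
Step 2: x=[4.5000 12.0000 17.2500] v=[-7.0000 11.0000 -1.5000]
Step 3: x=[2.5000 15.2500 16.8750] v=[-4.0000 6.5000 -0.7500]
Step 4: x=[7.2500 7.3750 18.6875] v=[9.5000 -15.7500 3.6250]
Step 5: x=[6.1250 10.6875 17.8438] v=[-2.2500 6.6250 -1.6875]
Step 6: x=[3.5625 16.5938 16.4219] v=[-5.1250 11.8126 -2.8438]
Step 7: x=[8.0313 9.2969 18.0860] v=[8.9376 -14.5938 3.3281]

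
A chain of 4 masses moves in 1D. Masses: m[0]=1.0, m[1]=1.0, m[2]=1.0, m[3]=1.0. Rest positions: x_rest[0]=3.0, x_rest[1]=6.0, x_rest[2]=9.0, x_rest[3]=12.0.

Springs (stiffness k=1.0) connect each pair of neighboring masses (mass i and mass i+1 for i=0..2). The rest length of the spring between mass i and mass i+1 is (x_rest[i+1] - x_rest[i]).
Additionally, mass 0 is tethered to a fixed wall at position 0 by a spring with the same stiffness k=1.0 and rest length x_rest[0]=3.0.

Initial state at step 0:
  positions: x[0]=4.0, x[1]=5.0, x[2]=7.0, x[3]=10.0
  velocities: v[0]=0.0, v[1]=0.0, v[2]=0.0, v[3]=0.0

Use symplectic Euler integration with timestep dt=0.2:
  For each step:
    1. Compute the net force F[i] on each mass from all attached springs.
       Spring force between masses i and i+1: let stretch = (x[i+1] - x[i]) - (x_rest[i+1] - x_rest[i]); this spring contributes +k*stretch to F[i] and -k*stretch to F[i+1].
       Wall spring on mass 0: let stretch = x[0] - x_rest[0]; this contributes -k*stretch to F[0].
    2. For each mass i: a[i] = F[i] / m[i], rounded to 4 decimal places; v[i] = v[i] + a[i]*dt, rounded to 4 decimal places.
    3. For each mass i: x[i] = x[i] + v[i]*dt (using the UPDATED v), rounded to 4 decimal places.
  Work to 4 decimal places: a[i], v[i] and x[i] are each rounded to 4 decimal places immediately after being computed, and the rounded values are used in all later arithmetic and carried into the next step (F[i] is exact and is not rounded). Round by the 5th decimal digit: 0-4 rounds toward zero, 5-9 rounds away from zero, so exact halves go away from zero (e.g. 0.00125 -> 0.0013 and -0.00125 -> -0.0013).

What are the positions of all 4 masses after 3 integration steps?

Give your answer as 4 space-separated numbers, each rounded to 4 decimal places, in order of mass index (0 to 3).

Step 0: x=[4.0000 5.0000 7.0000 10.0000] v=[0.0000 0.0000 0.0000 0.0000]
Step 1: x=[3.8800 5.0400 7.0400 10.0000] v=[-0.6000 0.2000 0.2000 0.0000]
Step 2: x=[3.6512 5.1136 7.1184 10.0016] v=[-1.1440 0.3680 0.3920 0.0080]
Step 3: x=[3.3348 5.2089 7.2319 10.0079] v=[-1.5818 0.4765 0.5677 0.0314]

Answer: 3.3348 5.2089 7.2319 10.0079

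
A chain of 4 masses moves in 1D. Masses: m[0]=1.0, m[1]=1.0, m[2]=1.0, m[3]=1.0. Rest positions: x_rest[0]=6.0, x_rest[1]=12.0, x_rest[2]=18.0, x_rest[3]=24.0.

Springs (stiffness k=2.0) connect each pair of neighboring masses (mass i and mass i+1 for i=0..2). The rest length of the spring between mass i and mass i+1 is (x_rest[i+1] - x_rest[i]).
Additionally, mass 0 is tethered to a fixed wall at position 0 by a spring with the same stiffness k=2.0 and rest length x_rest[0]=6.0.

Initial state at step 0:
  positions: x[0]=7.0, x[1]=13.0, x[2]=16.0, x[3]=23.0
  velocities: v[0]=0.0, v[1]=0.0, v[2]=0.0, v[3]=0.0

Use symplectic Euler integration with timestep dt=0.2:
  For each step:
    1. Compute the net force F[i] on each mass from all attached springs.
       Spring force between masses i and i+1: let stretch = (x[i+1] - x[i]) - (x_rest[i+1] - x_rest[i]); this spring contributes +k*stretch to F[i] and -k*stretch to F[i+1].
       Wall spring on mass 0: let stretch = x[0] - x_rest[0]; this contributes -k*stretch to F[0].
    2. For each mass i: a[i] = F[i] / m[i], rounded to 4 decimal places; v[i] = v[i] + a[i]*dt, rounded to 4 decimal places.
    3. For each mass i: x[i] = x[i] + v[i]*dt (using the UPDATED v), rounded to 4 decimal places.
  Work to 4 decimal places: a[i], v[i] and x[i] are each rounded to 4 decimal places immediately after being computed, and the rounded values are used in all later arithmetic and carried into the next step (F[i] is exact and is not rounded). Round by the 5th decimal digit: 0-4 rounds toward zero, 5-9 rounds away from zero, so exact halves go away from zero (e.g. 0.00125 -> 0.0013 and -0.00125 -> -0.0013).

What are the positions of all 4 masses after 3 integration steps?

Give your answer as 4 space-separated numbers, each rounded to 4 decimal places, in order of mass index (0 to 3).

Step 0: x=[7.0000 13.0000 16.0000 23.0000] v=[0.0000 0.0000 0.0000 0.0000]
Step 1: x=[6.9200 12.7600 16.3200 22.9200] v=[-0.4000 -1.2000 1.6000 -0.4000]
Step 2: x=[6.7536 12.3376 16.8832 22.7920] v=[-0.8320 -2.1120 2.8160 -0.6400]
Step 3: x=[6.4936 11.8321 17.5555 22.6713] v=[-1.2998 -2.5274 3.3613 -0.6035]

Answer: 6.4936 11.8321 17.5555 22.6713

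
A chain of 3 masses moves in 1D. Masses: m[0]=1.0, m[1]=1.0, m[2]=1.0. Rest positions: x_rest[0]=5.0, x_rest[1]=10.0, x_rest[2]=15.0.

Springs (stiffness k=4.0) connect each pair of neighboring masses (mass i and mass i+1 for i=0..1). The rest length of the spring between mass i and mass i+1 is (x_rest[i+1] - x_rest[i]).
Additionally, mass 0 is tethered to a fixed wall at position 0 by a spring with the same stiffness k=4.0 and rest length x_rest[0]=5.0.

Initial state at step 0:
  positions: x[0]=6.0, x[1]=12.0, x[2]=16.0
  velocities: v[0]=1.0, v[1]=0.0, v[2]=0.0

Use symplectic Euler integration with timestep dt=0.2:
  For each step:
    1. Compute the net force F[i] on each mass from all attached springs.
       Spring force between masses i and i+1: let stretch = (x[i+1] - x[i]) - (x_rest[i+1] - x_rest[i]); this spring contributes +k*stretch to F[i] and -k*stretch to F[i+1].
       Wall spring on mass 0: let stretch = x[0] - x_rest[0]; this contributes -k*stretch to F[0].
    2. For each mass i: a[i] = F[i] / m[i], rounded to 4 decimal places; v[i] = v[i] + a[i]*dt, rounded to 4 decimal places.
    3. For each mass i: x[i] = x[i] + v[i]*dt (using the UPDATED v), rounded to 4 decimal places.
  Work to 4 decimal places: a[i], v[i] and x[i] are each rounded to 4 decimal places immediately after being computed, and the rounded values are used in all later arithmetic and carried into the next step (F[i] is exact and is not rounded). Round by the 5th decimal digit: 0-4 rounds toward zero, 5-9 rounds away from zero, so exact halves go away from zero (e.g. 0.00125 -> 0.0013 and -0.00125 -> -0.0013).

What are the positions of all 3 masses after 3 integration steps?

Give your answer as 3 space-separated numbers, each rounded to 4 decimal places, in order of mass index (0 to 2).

Step 0: x=[6.0000 12.0000 16.0000] v=[1.0000 0.0000 0.0000]
Step 1: x=[6.2000 11.6800 16.1600] v=[1.0000 -1.6000 0.8000]
Step 2: x=[6.2848 11.2000 16.4032] v=[0.4240 -2.4000 1.2160]
Step 3: x=[6.1505 10.7661 16.6139] v=[-0.6717 -2.1696 1.0534]

Answer: 6.1505 10.7661 16.6139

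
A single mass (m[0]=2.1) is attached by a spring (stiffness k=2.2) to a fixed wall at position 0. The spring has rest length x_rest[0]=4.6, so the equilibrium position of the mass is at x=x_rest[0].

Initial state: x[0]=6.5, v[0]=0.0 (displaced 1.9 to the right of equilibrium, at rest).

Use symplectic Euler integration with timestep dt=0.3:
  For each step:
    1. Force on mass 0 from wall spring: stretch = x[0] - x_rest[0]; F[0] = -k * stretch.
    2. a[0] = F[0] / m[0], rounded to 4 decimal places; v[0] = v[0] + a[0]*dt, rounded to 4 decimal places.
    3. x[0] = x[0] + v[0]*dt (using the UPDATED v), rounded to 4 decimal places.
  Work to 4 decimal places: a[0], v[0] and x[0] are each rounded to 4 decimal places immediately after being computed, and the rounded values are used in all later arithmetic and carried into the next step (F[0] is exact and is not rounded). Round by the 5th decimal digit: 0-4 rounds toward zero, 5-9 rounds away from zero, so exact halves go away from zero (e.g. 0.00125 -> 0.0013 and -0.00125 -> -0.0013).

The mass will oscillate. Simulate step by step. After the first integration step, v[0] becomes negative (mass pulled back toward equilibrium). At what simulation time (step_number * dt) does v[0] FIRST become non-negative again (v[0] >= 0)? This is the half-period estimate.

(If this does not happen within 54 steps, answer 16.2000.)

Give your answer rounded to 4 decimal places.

Step 0: x=[6.5000] v=[0.0000]
Step 1: x=[6.3208] v=[-0.5972]
Step 2: x=[5.9794] v=[-1.1380]
Step 3: x=[5.5080] v=[-1.5715]
Step 4: x=[4.9509] v=[-1.8569]
Step 5: x=[4.3607] v=[-1.9672]
Step 6: x=[3.7931] v=[-1.8920]
Step 7: x=[3.3016] v=[-1.6384]
Step 8: x=[2.9325] v=[-1.2303]
Step 9: x=[2.7206] v=[-0.7062]
Step 10: x=[2.6860] v=[-0.1155]
Step 11: x=[2.8318] v=[0.4860]
First v>=0 after going negative at step 11, time=3.3000

Answer: 3.3000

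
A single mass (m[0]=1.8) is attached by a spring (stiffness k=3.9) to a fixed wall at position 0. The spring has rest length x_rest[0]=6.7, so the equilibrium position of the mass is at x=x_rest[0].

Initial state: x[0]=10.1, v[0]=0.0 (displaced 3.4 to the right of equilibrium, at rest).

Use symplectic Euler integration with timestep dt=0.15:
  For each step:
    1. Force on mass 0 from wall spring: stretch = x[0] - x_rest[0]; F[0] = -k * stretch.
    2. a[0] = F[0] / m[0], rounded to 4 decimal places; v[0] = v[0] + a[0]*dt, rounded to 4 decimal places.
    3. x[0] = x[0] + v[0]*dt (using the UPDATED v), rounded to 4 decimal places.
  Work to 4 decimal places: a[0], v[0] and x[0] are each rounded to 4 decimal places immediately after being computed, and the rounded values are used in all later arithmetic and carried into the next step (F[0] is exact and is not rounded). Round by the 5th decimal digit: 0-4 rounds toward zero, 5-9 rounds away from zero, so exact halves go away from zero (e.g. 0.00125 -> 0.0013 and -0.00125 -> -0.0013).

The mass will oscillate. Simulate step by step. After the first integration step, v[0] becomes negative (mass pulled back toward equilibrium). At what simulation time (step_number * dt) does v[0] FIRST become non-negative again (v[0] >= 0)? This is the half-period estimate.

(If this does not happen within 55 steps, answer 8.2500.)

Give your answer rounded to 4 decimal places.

Answer: 2.2500

Derivation:
Step 0: x=[10.1000] v=[0.0000]
Step 1: x=[9.9343] v=[-1.1050]
Step 2: x=[9.6109] v=[-2.1562]
Step 3: x=[9.1456] v=[-3.1023]
Step 4: x=[8.5610] v=[-3.8971]
Step 5: x=[7.8857] v=[-4.5019]
Step 6: x=[7.1526] v=[-4.8873]
Step 7: x=[6.3974] v=[-5.0344]
Step 8: x=[5.6570] v=[-4.9361]
Step 9: x=[4.9674] v=[-4.5971]
Step 10: x=[4.3623] v=[-4.0340]
Step 11: x=[3.8712] v=[-3.2743]
Step 12: x=[3.5180] v=[-2.3549]
Step 13: x=[3.3199] v=[-1.3208]
Step 14: x=[3.2866] v=[-0.2223]
Step 15: x=[3.4197] v=[0.8871]
First v>=0 after going negative at step 15, time=2.2500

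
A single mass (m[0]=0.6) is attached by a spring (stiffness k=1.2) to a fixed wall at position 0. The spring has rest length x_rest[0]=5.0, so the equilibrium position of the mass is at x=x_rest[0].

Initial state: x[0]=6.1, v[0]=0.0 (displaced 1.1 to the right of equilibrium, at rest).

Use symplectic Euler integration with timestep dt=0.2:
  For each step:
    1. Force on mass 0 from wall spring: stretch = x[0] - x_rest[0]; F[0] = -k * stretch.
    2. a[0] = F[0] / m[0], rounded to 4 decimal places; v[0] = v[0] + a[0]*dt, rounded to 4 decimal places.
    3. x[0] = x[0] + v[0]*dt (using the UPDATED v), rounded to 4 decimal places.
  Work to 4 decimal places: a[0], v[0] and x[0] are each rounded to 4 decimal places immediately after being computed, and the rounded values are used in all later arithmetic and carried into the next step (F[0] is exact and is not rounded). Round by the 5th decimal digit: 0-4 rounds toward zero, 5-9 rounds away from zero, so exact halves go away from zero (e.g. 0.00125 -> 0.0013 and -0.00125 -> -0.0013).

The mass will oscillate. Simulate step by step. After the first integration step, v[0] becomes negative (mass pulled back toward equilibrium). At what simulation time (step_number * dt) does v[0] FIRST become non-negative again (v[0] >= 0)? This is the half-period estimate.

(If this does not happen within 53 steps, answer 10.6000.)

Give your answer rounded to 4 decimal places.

Answer: 2.4000

Derivation:
Step 0: x=[6.1000] v=[0.0000]
Step 1: x=[6.0120] v=[-0.4400]
Step 2: x=[5.8430] v=[-0.8448]
Step 3: x=[5.6066] v=[-1.1820]
Step 4: x=[5.3217] v=[-1.4246]
Step 5: x=[5.0110] v=[-1.5533]
Step 6: x=[4.6995] v=[-1.5577]
Step 7: x=[4.4120] v=[-1.4375]
Step 8: x=[4.1715] v=[-1.2023]
Step 9: x=[3.9973] v=[-0.8709]
Step 10: x=[3.9033] v=[-0.4698]
Step 11: x=[3.8971] v=[-0.0311]
Step 12: x=[3.9791] v=[0.4101]
First v>=0 after going negative at step 12, time=2.4000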